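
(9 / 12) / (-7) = -3/28 = -0.11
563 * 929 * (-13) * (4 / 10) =-13598702/5 = -2719740.40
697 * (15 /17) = 615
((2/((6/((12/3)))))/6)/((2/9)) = 1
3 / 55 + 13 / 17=766/935 = 0.82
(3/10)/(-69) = -1/230 = 0.00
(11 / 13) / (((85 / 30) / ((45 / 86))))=1485/9503 = 0.16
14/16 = 7/8 = 0.88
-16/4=-4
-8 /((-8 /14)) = 14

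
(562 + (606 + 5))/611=1173/611 = 1.92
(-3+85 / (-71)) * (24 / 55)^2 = -171648/214775 = -0.80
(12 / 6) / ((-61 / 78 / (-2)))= 312/61 = 5.11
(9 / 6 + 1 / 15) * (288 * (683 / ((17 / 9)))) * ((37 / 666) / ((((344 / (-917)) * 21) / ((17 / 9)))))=-4205231/1935 = -2173.25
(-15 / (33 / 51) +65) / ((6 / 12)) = 920/11 = 83.64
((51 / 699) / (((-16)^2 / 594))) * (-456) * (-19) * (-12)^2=49212603/233 = 211212.89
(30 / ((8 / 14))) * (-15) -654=-2883/2 = -1441.50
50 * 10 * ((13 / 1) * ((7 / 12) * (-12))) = -45500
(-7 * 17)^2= 14161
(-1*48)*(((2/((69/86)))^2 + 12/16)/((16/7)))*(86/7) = -5702617/3174 = -1796.67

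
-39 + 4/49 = -1907/49 = -38.92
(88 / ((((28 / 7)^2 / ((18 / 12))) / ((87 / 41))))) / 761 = 2871/124804 = 0.02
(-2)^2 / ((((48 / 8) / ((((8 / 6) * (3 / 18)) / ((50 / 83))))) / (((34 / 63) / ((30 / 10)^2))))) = 5644/382725 = 0.01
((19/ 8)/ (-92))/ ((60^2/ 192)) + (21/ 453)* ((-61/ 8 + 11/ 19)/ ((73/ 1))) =-0.01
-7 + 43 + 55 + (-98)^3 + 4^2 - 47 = -941132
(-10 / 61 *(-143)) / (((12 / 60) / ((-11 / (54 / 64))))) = -2516800/1647 = -1528.11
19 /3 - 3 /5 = 86/15 = 5.73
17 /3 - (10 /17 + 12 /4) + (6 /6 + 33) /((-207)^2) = 1514576/728433 = 2.08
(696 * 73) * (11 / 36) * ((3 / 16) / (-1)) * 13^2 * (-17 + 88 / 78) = 187390489/24 = 7807937.04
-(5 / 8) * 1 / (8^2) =-0.01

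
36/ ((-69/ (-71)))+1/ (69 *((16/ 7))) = 40903/1104 = 37.05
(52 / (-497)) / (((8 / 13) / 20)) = -1690/497 = -3.40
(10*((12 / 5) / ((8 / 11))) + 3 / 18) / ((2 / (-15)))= -995/4 = -248.75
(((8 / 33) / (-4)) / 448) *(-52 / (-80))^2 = -169/2956800 = 0.00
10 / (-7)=-10/7 = -1.43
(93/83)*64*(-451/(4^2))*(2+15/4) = -964689/83 = -11622.76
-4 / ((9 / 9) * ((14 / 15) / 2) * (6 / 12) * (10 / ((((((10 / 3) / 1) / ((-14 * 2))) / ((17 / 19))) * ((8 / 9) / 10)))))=152/7497 = 0.02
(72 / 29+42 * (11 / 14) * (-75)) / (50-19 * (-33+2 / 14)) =-501921/136880 = -3.67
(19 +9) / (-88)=-7/22 = -0.32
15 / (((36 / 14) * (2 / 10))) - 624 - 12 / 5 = -597.23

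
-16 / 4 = -4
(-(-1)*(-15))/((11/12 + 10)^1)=-180/131 = -1.37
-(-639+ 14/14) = 638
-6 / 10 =-3/5 = -0.60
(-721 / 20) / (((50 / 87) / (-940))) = 58963.38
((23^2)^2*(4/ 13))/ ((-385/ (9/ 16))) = -2518569/20020 = -125.80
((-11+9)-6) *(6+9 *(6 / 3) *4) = -624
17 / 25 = 0.68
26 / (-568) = -13/284 = -0.05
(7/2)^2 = 49/4 = 12.25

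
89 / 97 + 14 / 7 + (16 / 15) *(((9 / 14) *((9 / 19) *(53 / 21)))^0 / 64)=17077/5820 = 2.93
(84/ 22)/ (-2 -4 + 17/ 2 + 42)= 84/979 = 0.09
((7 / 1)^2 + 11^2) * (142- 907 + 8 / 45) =-1170178/9 = -130019.78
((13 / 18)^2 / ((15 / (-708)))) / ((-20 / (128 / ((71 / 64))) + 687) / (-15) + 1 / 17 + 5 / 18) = 347150336/640892799 = 0.54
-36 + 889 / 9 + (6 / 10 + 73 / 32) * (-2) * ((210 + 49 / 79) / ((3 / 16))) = -22788562/3555 = -6410.28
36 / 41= 0.88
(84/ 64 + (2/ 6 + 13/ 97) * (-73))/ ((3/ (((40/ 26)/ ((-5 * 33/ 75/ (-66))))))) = -293725/582 = -504.68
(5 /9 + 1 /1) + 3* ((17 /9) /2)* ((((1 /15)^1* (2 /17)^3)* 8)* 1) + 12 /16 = 2.31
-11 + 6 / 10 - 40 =-252/5 = -50.40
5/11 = 0.45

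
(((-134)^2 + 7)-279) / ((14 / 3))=26526/7 = 3789.43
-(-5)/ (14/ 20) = 50/7 = 7.14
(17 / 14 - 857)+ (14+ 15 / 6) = -839.29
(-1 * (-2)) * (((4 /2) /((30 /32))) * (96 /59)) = 2048/295 = 6.94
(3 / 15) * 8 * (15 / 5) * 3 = 72/5 = 14.40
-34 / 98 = -17/49 = -0.35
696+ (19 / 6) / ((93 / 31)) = 12547/18 = 697.06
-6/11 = -0.55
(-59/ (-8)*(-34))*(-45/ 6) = 1880.62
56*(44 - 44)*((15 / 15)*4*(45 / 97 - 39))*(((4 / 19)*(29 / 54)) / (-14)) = 0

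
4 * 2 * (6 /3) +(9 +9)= 34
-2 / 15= -0.13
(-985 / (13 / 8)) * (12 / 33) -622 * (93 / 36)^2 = -45007993/10296 = -4371.41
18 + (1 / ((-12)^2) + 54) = 10369/144 = 72.01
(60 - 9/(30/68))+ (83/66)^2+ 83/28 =3365233/76230 = 44.15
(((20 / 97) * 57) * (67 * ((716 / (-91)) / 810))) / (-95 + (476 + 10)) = -1822936/93186639 = -0.02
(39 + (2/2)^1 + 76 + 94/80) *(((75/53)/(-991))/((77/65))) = -4569825/32354168 = -0.14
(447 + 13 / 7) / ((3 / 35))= 15710/3 = 5236.67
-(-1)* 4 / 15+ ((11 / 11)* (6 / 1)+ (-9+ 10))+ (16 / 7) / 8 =793/105 = 7.55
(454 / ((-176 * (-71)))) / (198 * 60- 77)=227/73745144 = 0.00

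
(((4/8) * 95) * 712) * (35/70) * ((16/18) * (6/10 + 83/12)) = 3050564/27 = 112983.85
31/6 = 5.17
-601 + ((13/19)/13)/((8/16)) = -11417/19 = -600.89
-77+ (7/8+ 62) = -113/8 = -14.12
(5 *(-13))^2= 4225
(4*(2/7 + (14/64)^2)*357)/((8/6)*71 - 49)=365823/35072 = 10.43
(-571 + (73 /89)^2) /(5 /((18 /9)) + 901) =-9035124/14313247 = -0.63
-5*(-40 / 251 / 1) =200/251 = 0.80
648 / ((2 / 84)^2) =1143072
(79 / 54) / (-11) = -79/594 = -0.13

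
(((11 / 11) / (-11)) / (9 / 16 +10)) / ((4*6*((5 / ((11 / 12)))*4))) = -1/60840 = 0.00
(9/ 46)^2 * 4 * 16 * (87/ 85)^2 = 9809424/3822025 = 2.57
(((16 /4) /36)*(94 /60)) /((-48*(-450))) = 47/5832000 = 0.00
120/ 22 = 60/11 = 5.45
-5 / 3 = -1.67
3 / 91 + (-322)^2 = 9435247/91 = 103684.03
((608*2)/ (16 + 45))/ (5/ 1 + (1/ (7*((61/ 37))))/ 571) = 2430176/609561 = 3.99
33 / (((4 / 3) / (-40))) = -990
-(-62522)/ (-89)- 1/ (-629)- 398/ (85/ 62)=-277889313/279905 = -992.80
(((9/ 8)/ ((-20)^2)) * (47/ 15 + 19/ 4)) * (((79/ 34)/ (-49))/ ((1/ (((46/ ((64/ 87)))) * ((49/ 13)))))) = -224314101/905216000 = -0.25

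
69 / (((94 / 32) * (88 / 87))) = 12006/517 = 23.22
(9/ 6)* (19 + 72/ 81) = 29.83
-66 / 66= -1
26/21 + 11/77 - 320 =-6691/21 = -318.62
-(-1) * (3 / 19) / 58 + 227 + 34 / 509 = 127367381/560918 = 227.07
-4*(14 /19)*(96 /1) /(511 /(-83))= 63744/1387 = 45.96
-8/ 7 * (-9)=72/7 = 10.29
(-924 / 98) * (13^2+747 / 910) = -5099721/3185 = -1601.17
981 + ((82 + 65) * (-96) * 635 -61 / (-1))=-8960078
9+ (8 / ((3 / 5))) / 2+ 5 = 62/3 = 20.67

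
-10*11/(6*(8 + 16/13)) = -1.99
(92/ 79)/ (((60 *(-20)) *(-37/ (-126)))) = -483/146150 = 0.00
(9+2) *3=33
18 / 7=2.57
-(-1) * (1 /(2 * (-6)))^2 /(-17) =-1/2448 = 0.00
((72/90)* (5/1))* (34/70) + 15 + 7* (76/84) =2444/105 = 23.28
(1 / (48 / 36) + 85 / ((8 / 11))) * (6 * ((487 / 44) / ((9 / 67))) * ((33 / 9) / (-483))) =-30703889/69552 = -441.45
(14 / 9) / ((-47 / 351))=-546/47 = -11.62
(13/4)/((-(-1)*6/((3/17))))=13/136 = 0.10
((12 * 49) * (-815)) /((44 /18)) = -2156490/11 = -196044.55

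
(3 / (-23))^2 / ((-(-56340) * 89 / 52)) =13/73681765 = 0.00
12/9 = 4/3 = 1.33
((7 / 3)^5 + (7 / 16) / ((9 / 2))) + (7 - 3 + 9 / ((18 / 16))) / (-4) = 128813/1944 = 66.26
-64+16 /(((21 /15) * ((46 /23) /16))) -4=164/7 = 23.43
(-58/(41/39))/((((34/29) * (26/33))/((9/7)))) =-749331/9758 = -76.79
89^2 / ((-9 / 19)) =-150499/9 = -16722.11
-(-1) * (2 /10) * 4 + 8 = 44/5 = 8.80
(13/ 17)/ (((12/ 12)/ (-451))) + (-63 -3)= -410.88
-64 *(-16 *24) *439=10788864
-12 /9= -4/3 = -1.33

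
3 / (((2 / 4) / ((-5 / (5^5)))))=-6/625 = -0.01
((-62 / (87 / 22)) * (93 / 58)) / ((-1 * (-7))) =-21142/5887 = -3.59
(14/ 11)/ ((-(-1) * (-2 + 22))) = 7/110 = 0.06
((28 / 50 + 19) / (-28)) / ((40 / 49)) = -3423/4000 = -0.86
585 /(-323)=-1.81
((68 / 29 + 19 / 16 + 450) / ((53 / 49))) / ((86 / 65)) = 670248215/2114912 = 316.92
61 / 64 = 0.95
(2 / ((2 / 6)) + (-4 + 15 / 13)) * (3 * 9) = 1107/13 = 85.15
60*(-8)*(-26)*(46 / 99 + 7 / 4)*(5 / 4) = 1140100/33 = 34548.48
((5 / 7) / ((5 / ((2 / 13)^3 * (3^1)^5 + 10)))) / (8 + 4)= 11957/92274 = 0.13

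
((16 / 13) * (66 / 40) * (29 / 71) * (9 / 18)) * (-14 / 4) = -6699/4615 = -1.45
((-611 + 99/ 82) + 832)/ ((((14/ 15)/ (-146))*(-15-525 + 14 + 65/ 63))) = 179567955/2711986 = 66.21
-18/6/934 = -3/934 = 0.00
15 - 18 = -3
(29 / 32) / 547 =29/17504 = 0.00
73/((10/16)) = 584/5 = 116.80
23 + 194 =217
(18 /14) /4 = 9/28 = 0.32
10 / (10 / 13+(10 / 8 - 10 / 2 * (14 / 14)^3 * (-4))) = 104/229 = 0.45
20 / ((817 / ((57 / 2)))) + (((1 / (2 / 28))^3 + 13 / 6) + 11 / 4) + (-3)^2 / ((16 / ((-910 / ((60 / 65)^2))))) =35482177/16512 = 2148.87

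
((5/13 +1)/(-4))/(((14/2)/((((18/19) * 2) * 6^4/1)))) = -209952/1729 = -121.43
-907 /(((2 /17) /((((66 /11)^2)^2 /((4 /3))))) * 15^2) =-832626/25 = -33305.04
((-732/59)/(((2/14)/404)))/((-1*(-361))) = -2070096/21299 = -97.19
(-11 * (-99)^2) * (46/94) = -2479653/47 = -52758.57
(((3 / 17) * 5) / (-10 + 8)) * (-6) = 45/17 = 2.65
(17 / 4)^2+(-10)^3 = -15711/16 = -981.94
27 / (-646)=-27/646 = -0.04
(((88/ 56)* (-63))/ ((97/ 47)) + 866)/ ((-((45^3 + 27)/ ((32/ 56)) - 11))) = -79349/15471985 = -0.01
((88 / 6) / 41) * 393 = 5764/41 = 140.59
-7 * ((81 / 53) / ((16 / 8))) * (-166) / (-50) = -47061/2650 = -17.76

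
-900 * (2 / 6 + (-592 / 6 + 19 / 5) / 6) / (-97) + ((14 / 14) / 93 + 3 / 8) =-10336081/72168 = -143.22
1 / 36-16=-15.97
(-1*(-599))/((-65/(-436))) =261164/65 = 4017.91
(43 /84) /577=43/48468 = 0.00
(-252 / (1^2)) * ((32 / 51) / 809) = -2688/13753 = -0.20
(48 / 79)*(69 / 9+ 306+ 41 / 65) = 980608/5135 = 190.97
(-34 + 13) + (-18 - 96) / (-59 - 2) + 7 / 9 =-10076/549 = -18.35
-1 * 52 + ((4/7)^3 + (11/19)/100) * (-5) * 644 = -3125639/4655 = -671.46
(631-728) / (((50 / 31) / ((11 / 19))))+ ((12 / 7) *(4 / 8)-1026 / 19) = -87.96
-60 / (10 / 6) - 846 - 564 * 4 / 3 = -1634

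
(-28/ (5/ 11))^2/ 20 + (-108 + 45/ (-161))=1639151/20125 = 81.45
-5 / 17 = -0.29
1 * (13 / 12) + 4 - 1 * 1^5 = 49/12 = 4.08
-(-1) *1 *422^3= 75151448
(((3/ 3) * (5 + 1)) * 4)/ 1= 24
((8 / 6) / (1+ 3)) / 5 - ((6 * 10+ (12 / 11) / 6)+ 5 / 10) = -60.62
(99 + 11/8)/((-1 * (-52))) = 1.93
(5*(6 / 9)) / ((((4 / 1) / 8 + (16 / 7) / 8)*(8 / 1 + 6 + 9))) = 0.18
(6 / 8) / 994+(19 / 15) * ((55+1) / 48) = 264539/178920 = 1.48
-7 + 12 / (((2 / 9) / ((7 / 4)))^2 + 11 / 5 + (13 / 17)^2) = -10905923/4015934 = -2.72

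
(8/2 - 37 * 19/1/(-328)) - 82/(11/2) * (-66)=324767/328 = 990.14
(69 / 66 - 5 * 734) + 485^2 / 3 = 4932799/66 = 74739.38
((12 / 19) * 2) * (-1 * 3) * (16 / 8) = -144/19 = -7.58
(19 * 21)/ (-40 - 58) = -57/14 = -4.07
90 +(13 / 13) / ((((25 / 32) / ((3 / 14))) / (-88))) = 11526/175 = 65.86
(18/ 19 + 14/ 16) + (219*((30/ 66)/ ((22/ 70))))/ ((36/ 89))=43305601/55176 = 784.86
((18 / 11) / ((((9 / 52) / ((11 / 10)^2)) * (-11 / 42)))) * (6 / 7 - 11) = 11076/25 = 443.04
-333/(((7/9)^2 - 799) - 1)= 26973/64751 = 0.42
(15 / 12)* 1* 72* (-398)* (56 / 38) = -1002960/19 = -52787.37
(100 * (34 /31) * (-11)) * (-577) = 21579800/31 = 696122.58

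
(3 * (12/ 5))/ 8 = 9/10 = 0.90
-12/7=-1.71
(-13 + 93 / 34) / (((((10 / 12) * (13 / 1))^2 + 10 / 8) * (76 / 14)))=-3141/197030 = -0.02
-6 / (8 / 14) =-21/2 = -10.50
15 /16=0.94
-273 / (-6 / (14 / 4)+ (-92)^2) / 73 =-1911/4324228 = 0.00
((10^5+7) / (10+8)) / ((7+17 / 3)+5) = 314.49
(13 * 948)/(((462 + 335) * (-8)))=-3081/1594 = -1.93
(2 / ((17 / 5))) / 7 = 0.08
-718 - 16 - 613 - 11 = -1358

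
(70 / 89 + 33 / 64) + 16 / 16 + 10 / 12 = 53579/17088 = 3.14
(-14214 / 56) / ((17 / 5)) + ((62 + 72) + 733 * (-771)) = -268979819/476 = -565083.65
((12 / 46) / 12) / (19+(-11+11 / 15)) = 15/6026 = 0.00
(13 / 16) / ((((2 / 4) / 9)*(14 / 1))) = 117/112 = 1.04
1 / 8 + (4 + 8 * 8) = 545/8 = 68.12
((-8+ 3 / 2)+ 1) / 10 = -11/20 = -0.55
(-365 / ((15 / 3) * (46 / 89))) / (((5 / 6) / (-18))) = 350838/115 = 3050.77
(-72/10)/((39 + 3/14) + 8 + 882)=-0.01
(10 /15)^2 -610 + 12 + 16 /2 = -5306/9 = -589.56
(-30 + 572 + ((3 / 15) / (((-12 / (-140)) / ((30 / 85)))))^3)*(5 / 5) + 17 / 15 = 40067371/73695 = 543.69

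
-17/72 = -0.24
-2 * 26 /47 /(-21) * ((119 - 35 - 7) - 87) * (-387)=67080/329 = 203.89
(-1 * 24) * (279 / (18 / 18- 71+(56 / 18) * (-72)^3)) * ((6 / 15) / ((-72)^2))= 31/69677160 = 0.00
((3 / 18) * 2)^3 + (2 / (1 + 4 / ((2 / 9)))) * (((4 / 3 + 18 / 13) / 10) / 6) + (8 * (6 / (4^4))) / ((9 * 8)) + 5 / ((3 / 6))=42871147/4268160 = 10.04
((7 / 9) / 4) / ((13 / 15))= 35/156 = 0.22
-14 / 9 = -1.56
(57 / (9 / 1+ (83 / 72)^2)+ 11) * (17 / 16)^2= 255615587/13707520 = 18.65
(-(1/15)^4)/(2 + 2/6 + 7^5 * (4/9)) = -1/378275625 = 0.00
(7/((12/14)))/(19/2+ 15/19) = 931/1173 = 0.79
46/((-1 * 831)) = -46/831 = -0.06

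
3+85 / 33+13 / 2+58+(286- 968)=-40387/66 = -611.92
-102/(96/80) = -85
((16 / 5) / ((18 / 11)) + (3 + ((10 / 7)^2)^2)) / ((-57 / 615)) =-40402343/410571 = -98.41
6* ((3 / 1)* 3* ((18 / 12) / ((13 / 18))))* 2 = 2916/13 = 224.31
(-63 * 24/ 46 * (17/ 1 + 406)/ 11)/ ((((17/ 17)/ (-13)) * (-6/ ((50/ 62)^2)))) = -433046250/243133 = -1781.11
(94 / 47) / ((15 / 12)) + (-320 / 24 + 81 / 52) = -7937/780 = -10.18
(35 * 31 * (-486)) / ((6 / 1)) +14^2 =-87689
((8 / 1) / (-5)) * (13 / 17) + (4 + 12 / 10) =338/85 = 3.98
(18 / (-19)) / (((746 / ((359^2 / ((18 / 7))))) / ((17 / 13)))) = -15336839/184262 = -83.23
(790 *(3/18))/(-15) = -79/9 = -8.78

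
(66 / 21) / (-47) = -22/329 = -0.07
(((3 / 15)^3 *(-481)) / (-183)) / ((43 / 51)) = 0.02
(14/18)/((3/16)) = 112/27 = 4.15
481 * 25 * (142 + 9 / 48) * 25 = 683921875/16 = 42745117.19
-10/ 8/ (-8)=5/32 = 0.16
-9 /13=-0.69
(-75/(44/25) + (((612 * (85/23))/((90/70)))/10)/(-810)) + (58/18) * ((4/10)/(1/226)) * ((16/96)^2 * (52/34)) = -42440881/1393524 = -30.46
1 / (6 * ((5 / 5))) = 1/6 = 0.17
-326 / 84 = -163/42 = -3.88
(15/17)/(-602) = -15/10234 = 0.00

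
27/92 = 0.29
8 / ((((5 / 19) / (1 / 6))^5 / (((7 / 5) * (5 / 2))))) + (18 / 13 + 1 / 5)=350470009/78975000 = 4.44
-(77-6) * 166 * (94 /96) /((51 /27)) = -830913/136 = -6109.65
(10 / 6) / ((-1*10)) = -1/6 = -0.17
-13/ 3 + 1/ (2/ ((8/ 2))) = -2.33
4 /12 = 1/3 = 0.33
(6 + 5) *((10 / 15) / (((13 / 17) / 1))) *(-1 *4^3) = -23936/39 = -613.74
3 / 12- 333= -1331/4 = -332.75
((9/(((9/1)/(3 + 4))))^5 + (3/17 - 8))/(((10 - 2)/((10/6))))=713965/204 = 3499.83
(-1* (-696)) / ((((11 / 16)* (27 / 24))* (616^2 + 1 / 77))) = 207872/87654339 = 0.00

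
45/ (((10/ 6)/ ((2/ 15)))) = 18/5 = 3.60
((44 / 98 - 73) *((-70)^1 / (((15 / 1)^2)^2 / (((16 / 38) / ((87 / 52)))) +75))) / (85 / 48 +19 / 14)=119808/14849579 = 0.01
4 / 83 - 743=-61665/83 = -742.95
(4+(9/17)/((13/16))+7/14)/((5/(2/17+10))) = 195822/18785 = 10.42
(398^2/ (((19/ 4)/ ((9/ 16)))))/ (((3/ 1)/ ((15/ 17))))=1782045/323 = 5517.17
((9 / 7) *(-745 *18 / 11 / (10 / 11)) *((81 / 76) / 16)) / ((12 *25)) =-325863/851200 = -0.38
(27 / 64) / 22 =27/1408 = 0.02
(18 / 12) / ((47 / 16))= 24/47 = 0.51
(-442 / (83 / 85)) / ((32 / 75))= -1408875/1328 = -1060.90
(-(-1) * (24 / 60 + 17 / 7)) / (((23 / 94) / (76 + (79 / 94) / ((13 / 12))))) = 1857636/2093 = 887.55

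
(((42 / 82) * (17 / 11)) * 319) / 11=10353/451 = 22.96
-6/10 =-3/5 = -0.60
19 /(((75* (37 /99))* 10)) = 0.07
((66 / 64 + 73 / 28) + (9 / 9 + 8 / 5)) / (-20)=-6987/22400 = -0.31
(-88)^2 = 7744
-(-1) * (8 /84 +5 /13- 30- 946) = -266317/273 = -975.52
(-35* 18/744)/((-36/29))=0.68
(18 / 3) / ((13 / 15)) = 90/13 = 6.92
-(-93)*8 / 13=744/13 = 57.23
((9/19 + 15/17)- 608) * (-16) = 3135136/323 = 9706.30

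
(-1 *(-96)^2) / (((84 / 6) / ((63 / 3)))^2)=-20736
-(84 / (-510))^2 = -196/7225 = -0.03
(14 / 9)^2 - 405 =-32609/81 = -402.58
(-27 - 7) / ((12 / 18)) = -51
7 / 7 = 1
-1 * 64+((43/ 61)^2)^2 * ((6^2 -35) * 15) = -834851809/13845841 = -60.30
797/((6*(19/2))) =797/57 = 13.98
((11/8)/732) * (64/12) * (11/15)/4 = 121/65880 = 0.00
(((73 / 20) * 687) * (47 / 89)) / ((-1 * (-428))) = 2357097/761840 = 3.09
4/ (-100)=-0.04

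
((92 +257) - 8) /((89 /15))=5115/89 = 57.47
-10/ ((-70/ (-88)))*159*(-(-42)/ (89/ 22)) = -1846944/89 = -20752.18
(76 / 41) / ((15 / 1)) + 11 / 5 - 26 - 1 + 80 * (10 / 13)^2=2355256/103935 = 22.66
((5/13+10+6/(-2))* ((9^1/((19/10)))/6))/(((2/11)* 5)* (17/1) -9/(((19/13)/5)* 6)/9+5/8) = 76032/202267 = 0.38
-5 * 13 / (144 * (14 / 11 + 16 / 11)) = -143/864 = -0.17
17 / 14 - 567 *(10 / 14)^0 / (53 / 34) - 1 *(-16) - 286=-469331/742 = -632.52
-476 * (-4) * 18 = 34272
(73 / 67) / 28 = 73/1876 = 0.04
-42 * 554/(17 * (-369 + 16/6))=9972/2669 = 3.74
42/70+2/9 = 37/45 = 0.82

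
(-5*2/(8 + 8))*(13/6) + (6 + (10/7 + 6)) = 4057/336 = 12.07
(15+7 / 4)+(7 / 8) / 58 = 16.77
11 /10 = 1.10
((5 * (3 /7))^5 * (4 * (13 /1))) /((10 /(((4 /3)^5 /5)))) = 3328000/16807 = 198.01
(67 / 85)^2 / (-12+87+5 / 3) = 13467/1661750 = 0.01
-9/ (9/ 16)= -16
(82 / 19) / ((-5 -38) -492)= -82/10165 = -0.01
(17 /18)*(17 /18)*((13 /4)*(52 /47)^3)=33016516/8409663 = 3.93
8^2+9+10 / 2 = 78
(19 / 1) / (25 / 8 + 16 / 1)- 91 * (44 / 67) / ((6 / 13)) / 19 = -1133830/194769 = -5.82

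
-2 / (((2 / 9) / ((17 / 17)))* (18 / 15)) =-15/2 = -7.50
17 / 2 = 8.50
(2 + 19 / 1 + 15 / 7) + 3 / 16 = 2613/112 = 23.33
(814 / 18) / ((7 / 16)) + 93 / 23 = 155635/1449 = 107.41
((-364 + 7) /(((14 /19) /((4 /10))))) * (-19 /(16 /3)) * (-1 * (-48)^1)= 165699/5 = 33139.80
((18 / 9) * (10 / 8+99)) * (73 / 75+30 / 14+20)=2433268/525 = 4634.80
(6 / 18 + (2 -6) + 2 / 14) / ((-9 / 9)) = 74/21 = 3.52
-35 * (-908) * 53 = 1684340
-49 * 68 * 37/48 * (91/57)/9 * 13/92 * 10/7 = -26043745/283176 = -91.97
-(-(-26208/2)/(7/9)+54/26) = -219051/13 = -16850.08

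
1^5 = 1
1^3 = 1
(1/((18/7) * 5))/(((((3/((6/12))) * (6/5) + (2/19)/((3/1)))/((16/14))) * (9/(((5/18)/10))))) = 19/501066 = 0.00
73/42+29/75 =2231/1050 = 2.12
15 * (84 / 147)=60/7 = 8.57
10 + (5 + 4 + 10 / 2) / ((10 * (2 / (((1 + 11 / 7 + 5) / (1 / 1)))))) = 15.30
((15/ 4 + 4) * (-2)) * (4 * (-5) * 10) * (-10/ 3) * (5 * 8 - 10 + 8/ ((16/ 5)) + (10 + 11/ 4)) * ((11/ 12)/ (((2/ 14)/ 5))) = -15001631.94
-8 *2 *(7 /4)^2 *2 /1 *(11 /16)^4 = -717409/32768 = -21.89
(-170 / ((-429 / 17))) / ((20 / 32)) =4624/429 = 10.78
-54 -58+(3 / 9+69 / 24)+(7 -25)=-3043/24 = -126.79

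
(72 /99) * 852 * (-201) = -1370016/11 = -124546.91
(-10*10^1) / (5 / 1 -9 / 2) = -200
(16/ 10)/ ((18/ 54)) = 24/5 = 4.80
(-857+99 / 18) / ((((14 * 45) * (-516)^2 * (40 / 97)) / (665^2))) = -417437657/76681728 = -5.44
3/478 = 0.01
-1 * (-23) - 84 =-61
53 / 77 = 0.69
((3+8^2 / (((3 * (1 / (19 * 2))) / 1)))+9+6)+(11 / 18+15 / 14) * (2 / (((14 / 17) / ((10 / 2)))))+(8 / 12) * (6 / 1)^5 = 2660596/441 = 6033.10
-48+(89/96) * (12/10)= -3751/80 = -46.89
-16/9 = -1.78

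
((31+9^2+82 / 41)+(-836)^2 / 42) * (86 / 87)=30258412/1827 = 16561.80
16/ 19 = 0.84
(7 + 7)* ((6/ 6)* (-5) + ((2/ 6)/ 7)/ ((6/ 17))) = -613/9 = -68.11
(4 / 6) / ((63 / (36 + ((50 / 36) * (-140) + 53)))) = -1898/1701 = -1.12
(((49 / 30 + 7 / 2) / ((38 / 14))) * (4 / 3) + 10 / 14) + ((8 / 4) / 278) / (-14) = 5383171/1663830 = 3.24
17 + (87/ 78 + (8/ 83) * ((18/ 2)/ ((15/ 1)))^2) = 979197/53950 = 18.15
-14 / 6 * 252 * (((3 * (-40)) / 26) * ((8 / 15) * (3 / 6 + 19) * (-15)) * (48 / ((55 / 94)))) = -382040064/11 = -34730914.91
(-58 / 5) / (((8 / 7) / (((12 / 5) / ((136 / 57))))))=-34713/3400 = -10.21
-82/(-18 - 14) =41/16 = 2.56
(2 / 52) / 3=1/78 = 0.01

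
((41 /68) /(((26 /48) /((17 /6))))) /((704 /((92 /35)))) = 943/80080 = 0.01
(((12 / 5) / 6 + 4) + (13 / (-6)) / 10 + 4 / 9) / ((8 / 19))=15827/1440 = 10.99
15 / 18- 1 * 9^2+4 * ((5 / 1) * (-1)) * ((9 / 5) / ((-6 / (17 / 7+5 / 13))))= -63.29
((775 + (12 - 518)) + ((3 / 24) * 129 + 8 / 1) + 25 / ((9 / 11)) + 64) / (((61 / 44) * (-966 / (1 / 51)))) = -307043/54094068 = -0.01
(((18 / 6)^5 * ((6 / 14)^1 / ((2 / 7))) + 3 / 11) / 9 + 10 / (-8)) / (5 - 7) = -5185/264 = -19.64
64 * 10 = 640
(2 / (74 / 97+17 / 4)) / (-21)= -776/40845 = -0.02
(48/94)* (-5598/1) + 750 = -99102/47 = -2108.55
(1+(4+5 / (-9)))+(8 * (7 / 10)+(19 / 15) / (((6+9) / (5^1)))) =157/15 = 10.47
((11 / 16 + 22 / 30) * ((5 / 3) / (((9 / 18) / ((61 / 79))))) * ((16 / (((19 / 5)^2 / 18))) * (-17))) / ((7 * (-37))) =35361700/7386421 = 4.79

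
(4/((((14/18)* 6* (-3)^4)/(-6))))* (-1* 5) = 20/63 = 0.32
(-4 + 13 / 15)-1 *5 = -122/15 = -8.13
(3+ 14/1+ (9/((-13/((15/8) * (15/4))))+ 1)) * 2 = 26.26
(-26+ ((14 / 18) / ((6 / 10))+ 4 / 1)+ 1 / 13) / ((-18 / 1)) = 1.15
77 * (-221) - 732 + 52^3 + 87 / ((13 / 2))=1597341/13 = 122872.38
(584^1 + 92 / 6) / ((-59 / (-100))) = 179800/177 = 1015.82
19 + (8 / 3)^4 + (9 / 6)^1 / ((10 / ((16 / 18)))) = 28229/405 = 69.70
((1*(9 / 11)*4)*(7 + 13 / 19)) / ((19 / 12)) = 63072/3971 = 15.88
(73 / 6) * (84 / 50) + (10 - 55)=-614/25 = -24.56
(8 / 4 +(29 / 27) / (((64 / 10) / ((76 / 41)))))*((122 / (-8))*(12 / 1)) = -1248487/2952 = -422.93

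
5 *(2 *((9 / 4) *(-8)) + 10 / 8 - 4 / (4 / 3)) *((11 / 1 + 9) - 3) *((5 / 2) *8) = -64175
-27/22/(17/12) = -162/187 = -0.87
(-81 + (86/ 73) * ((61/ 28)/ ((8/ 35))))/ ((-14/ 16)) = 81493/1022 = 79.74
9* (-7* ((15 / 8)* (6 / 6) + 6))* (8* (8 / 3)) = -10584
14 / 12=7/6 = 1.17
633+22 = 655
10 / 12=5/6 = 0.83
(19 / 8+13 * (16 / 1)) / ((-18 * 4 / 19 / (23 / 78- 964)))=267075457/4992 = 53500.69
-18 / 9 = -2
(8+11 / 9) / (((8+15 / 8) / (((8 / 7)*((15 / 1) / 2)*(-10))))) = -132800/1659 = -80.05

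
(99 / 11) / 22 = 9/22 = 0.41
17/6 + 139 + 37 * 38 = 9287/6 = 1547.83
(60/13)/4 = 15/13 = 1.15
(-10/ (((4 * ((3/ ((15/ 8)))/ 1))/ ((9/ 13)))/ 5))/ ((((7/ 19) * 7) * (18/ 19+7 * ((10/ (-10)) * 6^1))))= 27075/529984 = 0.05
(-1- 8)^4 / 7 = 6561/7 = 937.29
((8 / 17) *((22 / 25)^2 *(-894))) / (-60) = 288464/53125 = 5.43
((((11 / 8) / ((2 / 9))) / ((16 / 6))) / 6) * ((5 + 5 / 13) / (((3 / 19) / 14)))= 184.63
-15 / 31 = -0.48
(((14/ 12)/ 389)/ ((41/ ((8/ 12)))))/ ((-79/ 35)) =-245/11339739 = 0.00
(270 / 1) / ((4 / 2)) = 135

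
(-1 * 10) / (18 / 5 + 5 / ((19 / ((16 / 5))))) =-475/211 = -2.25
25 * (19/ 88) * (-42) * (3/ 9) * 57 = -4307.39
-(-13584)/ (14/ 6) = 40752/7 = 5821.71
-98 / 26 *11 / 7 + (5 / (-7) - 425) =-39279/91 = -431.64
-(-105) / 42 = 5/2 = 2.50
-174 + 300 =126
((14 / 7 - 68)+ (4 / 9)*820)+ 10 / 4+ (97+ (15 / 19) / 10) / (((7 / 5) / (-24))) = -466237/342 = -1363.27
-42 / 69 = -14/23 = -0.61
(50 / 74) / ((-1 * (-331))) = 25/12247 = 0.00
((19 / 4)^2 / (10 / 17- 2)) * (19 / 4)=-116603/1536 = -75.91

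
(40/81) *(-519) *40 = -276800/27 = -10251.85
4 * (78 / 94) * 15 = 2340/47 = 49.79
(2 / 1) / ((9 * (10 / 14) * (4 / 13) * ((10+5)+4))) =91/1710 = 0.05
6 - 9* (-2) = 24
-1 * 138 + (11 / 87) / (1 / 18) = -3936/29 = -135.72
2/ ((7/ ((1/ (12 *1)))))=1/42 = 0.02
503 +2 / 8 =2013/4 = 503.25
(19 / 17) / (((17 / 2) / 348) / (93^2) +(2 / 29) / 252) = 800620632/198067 = 4042.17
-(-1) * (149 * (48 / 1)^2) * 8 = 2746368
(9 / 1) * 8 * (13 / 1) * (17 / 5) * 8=127296/5 = 25459.20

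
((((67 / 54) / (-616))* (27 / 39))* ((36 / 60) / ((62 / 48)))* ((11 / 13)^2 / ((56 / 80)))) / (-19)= 2211/63407617 = 0.00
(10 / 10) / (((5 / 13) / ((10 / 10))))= 13/5 = 2.60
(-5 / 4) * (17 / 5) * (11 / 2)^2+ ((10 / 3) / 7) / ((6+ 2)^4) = -5529211/43008 = -128.56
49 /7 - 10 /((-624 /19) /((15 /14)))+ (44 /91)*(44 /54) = 303497/39312 = 7.72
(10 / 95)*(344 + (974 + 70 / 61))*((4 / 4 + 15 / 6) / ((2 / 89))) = 21627.08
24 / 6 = 4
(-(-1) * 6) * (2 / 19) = 12/19 = 0.63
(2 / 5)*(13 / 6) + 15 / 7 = 316/105 = 3.01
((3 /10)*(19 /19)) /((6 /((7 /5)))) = 7/100 = 0.07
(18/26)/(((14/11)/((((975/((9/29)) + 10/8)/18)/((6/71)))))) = 29455415/26208 = 1123.91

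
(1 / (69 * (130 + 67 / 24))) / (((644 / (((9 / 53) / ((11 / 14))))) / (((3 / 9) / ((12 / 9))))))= 9/982893109 = 0.00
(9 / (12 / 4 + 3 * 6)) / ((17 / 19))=57/119 = 0.48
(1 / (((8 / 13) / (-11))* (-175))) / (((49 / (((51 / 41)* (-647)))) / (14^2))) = -4718571/14350 = -328.82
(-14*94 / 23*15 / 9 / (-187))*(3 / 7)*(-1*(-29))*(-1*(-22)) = 54520/391 = 139.44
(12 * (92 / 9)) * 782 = 287776/3 = 95925.33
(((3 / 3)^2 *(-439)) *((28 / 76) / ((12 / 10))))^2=18165.84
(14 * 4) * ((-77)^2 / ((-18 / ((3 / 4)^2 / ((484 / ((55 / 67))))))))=-18865/1072 = -17.60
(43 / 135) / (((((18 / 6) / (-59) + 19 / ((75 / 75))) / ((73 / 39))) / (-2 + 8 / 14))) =-0.04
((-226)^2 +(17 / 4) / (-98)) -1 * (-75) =20051175/392 = 51150.96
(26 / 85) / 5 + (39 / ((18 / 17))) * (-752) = -35315722/1275 = -27698.61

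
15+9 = 24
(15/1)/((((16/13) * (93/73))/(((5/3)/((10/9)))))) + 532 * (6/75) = 1411363/24800 = 56.91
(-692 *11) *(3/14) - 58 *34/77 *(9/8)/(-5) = -1251543/770 = -1625.38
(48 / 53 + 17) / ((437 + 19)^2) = 949/11020608 = 0.00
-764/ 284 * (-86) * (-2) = -32852/71 = -462.70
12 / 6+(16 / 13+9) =159/13 = 12.23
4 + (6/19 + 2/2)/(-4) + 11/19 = 4.25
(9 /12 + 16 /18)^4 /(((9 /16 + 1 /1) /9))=12117361/291600 = 41.55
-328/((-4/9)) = 738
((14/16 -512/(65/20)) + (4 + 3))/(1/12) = -46695/26 = -1795.96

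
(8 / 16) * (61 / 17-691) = -5843/17 = -343.71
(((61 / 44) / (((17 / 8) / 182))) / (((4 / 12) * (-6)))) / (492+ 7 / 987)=-1565382/12972751 = -0.12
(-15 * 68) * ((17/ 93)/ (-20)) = 289/31 = 9.32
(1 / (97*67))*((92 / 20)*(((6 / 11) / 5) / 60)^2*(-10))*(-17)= 391/982973750 = 0.00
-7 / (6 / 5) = -5.83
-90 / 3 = -30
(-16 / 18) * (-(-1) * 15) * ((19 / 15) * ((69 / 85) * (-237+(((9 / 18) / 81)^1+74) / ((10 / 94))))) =-649404724/103275 = -6288.11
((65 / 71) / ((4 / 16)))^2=67600/5041 = 13.41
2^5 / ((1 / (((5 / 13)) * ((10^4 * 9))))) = 14400000/13 = 1107692.31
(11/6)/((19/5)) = 55/114 = 0.48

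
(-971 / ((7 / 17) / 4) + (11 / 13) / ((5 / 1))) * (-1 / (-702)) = -1430581/106470 = -13.44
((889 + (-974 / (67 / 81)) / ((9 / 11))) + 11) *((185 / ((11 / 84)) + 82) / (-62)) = 12999.16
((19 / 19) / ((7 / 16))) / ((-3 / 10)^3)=-84.66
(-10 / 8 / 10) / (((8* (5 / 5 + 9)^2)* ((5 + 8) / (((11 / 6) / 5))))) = -11/2496000 = 0.00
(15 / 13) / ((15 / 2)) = 2/13 = 0.15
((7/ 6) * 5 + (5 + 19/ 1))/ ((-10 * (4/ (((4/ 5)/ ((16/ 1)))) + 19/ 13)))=-2327/63540 = -0.04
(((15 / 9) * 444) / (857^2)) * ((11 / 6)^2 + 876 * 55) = 320901185/6610041 = 48.55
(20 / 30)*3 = 2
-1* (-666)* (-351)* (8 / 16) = -116883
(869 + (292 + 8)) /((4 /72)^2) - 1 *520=378236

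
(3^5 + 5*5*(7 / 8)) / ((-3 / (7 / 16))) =-14833/384 = -38.63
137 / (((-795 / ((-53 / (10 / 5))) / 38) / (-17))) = -44251/15 = -2950.07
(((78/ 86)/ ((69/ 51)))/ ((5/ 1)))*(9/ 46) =5967/227470 = 0.03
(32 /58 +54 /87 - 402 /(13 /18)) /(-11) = 50.49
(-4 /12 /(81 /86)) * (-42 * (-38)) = -564.84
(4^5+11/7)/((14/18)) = 1318.59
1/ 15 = 0.07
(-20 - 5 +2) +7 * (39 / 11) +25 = 295/11 = 26.82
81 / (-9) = -9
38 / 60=19/30 = 0.63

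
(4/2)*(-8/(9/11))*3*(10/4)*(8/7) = -3520/21 = -167.62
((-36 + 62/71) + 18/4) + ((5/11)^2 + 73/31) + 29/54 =-197946646/7190667 = -27.53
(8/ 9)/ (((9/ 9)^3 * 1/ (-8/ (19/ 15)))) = -320/57 = -5.61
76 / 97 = 0.78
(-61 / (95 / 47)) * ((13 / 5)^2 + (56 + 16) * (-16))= 82085077/2375 = 34562.14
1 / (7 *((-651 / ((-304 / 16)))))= 19/4557 = 0.00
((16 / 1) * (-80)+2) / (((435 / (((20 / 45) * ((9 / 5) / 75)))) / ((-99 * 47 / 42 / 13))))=440484/1649375 = 0.27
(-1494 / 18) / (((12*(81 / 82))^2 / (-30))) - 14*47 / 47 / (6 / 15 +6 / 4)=7743445/747954 = 10.35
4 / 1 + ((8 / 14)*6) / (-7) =172/49 = 3.51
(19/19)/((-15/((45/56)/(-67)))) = 3/3752 = 0.00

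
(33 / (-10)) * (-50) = 165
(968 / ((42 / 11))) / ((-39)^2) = 5324/31941 = 0.17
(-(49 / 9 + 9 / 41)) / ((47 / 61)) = -127490/17343 = -7.35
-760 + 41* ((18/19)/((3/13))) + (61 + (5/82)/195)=-32245415/60762 = -530.68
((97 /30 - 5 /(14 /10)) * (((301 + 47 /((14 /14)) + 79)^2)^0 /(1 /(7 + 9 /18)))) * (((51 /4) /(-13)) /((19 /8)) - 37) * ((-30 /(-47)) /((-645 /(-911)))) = 597717121/6988618 = 85.53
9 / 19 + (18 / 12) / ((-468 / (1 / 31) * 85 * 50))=369953981/781014000 = 0.47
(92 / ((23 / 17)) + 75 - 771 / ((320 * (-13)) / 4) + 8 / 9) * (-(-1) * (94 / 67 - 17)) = -282931451/125424 = -2255.80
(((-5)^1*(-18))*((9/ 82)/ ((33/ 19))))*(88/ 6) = 83.41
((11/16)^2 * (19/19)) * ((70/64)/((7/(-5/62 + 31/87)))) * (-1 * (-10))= 4498175/22093824 = 0.20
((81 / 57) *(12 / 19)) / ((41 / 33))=0.72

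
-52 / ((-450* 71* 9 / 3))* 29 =754/47925 = 0.02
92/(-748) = -23/187 = -0.12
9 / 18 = 1/2 = 0.50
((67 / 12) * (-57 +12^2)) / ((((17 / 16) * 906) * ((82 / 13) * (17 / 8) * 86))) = 101036/230806671 = 0.00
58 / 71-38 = -2640/71 = -37.18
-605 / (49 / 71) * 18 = -15779.39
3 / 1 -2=1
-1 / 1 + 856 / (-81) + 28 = 1331/81 = 16.43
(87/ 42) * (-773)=-22417/14 = -1601.21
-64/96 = -0.67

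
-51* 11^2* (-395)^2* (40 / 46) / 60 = -320943425/23 = -13954061.96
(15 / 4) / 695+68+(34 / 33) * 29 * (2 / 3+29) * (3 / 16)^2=19408375/195712 = 99.17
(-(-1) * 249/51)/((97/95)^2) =749075/159953 = 4.68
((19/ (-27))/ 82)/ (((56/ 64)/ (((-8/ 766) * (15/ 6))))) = 760/2967867 = 0.00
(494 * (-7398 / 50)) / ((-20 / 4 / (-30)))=-10963836/25 = -438553.44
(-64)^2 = 4096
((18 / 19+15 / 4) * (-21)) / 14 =-1071/152 = -7.05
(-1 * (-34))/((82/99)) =1683/41 = 41.05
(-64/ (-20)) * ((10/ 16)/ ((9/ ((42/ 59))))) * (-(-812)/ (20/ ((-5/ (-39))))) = 5684/6903 = 0.82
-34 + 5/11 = -369/11 = -33.55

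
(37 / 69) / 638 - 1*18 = -792359/44022 = -18.00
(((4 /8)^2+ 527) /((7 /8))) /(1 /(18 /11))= 986.03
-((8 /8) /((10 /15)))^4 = -81/16 = -5.06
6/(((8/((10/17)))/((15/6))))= 75/68 = 1.10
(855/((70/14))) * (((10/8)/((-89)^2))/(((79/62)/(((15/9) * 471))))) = 20806425/1251518 = 16.62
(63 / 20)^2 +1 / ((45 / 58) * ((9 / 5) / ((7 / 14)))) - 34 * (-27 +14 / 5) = 26991809/32400 = 833.08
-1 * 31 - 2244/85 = -287/5 = -57.40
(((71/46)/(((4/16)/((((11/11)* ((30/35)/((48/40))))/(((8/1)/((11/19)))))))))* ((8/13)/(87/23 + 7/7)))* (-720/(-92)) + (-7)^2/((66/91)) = 178164533/2624622 = 67.88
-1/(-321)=1/321 = 0.00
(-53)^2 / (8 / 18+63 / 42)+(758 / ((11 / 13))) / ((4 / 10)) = 3684.17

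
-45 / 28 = -1.61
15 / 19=0.79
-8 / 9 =-0.89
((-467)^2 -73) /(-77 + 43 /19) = -1035576/355 = -2917.12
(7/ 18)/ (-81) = -7/1458 = 0.00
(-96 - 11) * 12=-1284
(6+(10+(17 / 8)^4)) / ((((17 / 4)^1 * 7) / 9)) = 11.01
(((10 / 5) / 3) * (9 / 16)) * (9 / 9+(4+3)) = 3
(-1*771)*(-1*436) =336156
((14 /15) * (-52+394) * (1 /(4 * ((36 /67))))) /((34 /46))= 204953/1020 = 200.93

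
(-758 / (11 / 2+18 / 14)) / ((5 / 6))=-63672/475 = -134.05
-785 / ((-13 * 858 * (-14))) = -785/156156 = -0.01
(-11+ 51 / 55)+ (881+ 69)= 51696/55 = 939.93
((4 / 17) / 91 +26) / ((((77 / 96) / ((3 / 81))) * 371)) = 1287232/397738341 = 0.00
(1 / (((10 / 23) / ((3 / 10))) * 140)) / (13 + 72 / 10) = 69/282800 = 0.00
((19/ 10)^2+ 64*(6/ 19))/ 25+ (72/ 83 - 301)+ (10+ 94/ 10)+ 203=-302704003/3942500 = -76.78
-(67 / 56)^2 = -4489/3136 = -1.43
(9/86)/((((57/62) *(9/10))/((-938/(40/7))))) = -101773/4902 = -20.76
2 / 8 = 0.25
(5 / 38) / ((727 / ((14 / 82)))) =35/1132666 = 0.00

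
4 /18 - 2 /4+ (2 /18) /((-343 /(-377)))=-961/6174 = -0.16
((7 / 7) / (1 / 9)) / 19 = 9/19 = 0.47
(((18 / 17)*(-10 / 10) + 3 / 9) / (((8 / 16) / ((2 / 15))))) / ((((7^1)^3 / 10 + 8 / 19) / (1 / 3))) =-5624/3028023 = 0.00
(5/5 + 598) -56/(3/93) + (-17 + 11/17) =-19607/17 = -1153.35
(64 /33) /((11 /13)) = 2.29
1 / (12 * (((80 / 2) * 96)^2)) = 1/176947200 = 0.00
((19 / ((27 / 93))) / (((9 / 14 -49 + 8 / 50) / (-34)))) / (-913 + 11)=-3504550/68471271 = -0.05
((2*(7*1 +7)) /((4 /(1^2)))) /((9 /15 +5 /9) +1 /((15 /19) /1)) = 315/109 = 2.89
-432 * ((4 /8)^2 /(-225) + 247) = -2667588/25 = -106703.52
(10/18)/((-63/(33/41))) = -55/7749 = -0.01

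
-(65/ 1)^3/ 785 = -54925/157 = -349.84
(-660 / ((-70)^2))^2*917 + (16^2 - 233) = 39.64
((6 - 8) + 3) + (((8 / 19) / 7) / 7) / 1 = 939/931 = 1.01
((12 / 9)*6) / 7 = 8/7 = 1.14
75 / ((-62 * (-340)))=15/4216 = 0.00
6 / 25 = 0.24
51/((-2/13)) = -663/2 = -331.50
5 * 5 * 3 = 75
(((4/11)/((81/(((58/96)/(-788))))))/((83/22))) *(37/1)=-1073/31786344 = 0.00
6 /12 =1/2 = 0.50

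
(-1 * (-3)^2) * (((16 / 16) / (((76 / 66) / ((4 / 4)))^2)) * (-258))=1751.15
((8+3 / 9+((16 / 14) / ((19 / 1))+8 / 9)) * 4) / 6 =22222/3591 = 6.19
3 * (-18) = -54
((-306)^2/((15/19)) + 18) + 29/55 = 6524327/55 = 118624.13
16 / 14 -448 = -3128/7 = -446.86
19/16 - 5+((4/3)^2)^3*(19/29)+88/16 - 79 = -24906233/338256 = -73.63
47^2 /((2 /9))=19881/2 = 9940.50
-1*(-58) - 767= -709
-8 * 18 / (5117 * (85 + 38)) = -48/209797 = 0.00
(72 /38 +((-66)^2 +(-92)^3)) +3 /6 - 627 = -29448351/38 = -774956.61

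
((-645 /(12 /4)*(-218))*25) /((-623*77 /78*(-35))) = 18279300/335797 = 54.44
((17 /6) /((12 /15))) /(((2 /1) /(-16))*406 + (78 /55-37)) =-4675/113958 = -0.04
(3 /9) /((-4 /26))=-13/6 = -2.17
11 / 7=1.57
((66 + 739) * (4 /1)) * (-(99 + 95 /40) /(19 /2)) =-652855/19 = -34360.79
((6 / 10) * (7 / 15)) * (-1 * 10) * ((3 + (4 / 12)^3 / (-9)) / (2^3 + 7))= -10192/18225 = -0.56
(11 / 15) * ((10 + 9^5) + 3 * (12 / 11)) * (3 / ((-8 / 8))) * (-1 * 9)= 1169433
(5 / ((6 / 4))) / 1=10/3 = 3.33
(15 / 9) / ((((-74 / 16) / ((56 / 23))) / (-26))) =58240/2553 = 22.81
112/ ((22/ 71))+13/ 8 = 31951/88 = 363.08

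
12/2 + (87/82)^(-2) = 52138/7569 = 6.89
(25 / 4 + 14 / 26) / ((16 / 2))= 353/416 = 0.85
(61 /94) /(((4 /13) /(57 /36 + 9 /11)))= 5.06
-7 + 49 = 42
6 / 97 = 0.06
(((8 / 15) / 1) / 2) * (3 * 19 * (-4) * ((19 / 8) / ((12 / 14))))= -2527/15 = -168.47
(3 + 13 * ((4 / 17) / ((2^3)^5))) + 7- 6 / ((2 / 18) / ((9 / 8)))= -7067635/139264 = -50.75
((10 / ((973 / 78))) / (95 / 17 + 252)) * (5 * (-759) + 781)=-39965640/4260767 = -9.38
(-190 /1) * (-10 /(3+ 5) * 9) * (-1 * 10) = -21375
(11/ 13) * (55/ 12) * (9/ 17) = 1815/884 = 2.05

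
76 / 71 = 1.07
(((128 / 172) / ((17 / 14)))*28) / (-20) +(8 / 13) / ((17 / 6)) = -30448/47515 = -0.64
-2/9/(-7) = 2/63 = 0.03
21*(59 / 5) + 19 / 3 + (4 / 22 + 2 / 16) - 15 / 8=252.57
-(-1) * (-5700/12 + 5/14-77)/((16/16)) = -7723/14 = -551.64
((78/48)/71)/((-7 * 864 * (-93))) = 13/319479552 = 0.00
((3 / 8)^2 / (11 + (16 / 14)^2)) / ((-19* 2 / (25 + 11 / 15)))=-9457/1222080 = -0.01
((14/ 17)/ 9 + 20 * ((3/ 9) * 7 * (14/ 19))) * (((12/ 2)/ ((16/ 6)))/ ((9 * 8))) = 50113/46512 = 1.08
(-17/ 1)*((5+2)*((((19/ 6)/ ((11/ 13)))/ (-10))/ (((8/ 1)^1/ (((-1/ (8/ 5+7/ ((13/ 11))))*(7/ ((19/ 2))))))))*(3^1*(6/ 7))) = -20111/14344 = -1.40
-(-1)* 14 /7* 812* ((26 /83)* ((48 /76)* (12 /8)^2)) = 1140048/1577 = 722.92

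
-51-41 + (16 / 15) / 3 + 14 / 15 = -4082/45 = -90.71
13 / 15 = 0.87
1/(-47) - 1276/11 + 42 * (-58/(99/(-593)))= 22451303/1551 = 14475.37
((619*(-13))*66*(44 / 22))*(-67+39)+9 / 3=29741715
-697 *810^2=-457301700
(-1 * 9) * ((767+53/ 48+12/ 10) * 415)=-2873351.06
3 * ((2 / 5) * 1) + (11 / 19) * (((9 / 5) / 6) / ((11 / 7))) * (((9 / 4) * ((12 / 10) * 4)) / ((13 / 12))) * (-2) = -6198/6175 = -1.00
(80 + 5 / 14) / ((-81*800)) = -5/4032 = 0.00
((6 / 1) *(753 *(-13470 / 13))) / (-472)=15214365/1534 = 9918.10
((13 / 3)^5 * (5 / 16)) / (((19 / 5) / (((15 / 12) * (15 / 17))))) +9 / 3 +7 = 248802445/1674432 = 148.59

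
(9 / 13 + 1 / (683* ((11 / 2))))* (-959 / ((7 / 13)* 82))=-9267091/616066 = -15.04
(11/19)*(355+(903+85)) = 14773/19 = 777.53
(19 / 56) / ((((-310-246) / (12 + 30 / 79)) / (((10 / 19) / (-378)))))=815/77481936 = 0.00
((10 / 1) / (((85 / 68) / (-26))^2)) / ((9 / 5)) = 21632/9 = 2403.56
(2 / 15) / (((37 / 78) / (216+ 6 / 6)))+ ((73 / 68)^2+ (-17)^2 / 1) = 300385241/855440 = 351.15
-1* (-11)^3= 1331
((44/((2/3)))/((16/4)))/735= 11/490 = 0.02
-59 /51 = -1.16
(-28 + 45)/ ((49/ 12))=204/49 = 4.16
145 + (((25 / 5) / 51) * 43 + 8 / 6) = 7678/51 = 150.55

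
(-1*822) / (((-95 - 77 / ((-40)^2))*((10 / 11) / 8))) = 11573760/152077 = 76.10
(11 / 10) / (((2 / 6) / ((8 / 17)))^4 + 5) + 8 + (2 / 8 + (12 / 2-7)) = 7.46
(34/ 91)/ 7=34/637 = 0.05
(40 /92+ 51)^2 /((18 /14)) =9796423/4761 = 2057.64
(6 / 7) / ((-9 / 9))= -6/7 = -0.86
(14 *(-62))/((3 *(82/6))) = -868/41 = -21.17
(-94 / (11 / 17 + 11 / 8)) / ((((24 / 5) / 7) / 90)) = -67116/11 = -6101.45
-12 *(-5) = 60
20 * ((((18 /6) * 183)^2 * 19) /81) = 1413980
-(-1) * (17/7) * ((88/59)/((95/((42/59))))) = 8976/330695 = 0.03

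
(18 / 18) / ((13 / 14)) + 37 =495/13 = 38.08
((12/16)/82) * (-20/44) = -15/3608 = 0.00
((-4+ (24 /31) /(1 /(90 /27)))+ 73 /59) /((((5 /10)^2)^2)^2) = -85248/1829 = -46.61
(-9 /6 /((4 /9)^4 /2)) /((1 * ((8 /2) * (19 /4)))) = -19683/4864 = -4.05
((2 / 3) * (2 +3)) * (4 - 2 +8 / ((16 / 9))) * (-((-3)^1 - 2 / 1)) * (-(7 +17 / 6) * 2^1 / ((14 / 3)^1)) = -19175/42 = -456.55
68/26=34/13 = 2.62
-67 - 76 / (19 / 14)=-123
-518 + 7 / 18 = -9317/18 = -517.61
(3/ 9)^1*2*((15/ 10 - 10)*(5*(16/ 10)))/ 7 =-136/21 = -6.48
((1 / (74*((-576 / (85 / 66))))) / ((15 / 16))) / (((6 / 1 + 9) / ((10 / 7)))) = -17/5538456 = 0.00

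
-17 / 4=-4.25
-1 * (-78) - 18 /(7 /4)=474/7 = 67.71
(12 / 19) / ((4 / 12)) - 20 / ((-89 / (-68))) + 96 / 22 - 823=-832.02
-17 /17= -1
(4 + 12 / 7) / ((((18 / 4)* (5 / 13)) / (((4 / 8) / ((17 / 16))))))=1664/1071 = 1.55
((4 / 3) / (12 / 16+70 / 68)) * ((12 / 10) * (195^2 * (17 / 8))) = 8791380/121 = 72656.03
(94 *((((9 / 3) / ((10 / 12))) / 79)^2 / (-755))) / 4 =-7614/117798875 = 0.00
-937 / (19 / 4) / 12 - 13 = -1678/57 = -29.44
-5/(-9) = 5/9 = 0.56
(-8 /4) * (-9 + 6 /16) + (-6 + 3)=57/4 = 14.25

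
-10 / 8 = -5/4 = -1.25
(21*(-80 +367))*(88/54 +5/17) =11594.42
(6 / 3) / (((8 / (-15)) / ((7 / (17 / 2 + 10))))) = -105/74 = -1.42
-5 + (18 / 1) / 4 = -1/2 = -0.50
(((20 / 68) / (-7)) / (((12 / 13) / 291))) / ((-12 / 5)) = 31525/5712 = 5.52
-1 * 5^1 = -5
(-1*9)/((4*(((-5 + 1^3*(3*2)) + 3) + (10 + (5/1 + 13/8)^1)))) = -6/55 = -0.11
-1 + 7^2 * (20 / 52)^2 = 1056/169 = 6.25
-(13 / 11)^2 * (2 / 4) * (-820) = 69290/121 = 572.64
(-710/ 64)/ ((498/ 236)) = -20945/3984 = -5.26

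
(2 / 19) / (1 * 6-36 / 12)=2/57 = 0.04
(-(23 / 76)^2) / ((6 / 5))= -2645/34656 = -0.08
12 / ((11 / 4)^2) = 192/121 = 1.59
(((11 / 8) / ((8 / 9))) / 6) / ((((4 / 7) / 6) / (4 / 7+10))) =3663/128 = 28.62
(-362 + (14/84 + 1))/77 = -2165/462 = -4.69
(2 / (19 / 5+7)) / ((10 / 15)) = 5/18 = 0.28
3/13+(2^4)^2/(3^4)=3571/1053 = 3.39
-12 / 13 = -0.92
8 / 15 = 0.53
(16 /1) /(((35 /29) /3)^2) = 121104/1225 = 98.86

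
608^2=369664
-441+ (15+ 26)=-400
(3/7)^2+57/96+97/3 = 155753/4704 = 33.11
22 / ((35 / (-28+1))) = -594/35 = -16.97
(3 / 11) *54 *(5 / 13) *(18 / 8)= 3645/286 = 12.74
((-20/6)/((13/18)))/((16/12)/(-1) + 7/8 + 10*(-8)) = 1440/25103 = 0.06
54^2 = 2916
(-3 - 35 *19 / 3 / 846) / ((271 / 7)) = -57953/687798 = -0.08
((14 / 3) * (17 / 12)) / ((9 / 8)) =476/81 = 5.88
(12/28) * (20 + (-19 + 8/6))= 1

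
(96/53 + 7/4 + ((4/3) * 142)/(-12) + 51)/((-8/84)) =-517993/1272 = -407.23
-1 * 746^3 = -415160936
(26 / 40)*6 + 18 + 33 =549/10 = 54.90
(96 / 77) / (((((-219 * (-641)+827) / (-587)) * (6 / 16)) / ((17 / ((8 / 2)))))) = -319328/5436431 = -0.06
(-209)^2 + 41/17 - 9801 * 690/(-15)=8407000/17 = 494529.41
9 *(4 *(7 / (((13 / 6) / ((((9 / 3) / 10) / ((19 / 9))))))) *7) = 142884/1235 = 115.70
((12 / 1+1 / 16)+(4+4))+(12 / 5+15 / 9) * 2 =6767/240 = 28.20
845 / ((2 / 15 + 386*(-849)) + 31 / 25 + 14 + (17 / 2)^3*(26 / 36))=-234000/90624487 = 0.00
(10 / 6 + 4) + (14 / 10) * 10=59/3 = 19.67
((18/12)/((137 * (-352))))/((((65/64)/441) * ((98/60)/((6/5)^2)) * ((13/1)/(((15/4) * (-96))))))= 419904/1273415 = 0.33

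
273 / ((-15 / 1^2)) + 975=4784/5 = 956.80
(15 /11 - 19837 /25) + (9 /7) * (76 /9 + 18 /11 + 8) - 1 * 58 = -1591724/1925 = -826.87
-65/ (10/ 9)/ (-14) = 117/28 = 4.18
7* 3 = 21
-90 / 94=-45/47 = -0.96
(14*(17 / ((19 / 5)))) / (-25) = -238/95 = -2.51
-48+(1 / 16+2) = -735/16 = -45.94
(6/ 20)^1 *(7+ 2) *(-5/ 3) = -9/2 = -4.50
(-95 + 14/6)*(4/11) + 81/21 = -6893/231 = -29.84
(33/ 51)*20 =220/17 = 12.94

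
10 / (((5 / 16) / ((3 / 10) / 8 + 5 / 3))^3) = 136835858/84375 = 1621.76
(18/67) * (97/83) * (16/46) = 13968/127903 = 0.11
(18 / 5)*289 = 5202/5 = 1040.40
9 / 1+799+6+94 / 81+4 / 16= 264193/324 = 815.41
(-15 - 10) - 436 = -461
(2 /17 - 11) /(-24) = 185/408 = 0.45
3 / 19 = 0.16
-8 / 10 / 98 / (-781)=2/191345 = 0.00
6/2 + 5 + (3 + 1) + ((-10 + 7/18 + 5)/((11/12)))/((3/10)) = -472/99 = -4.77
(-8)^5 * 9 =-294912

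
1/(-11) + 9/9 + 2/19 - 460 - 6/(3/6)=-470.99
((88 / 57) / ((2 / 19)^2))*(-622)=-259996/3 = -86665.33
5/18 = 0.28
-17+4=-13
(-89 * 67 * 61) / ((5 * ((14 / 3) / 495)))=-108031671/14 = -7716547.93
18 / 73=0.25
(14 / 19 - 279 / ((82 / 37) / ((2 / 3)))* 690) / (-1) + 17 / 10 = 451122603/7790 = 57910.48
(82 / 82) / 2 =1/2 = 0.50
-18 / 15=-1.20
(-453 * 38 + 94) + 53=-17067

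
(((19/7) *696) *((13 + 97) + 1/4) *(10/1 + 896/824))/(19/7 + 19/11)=53551806/103 = 519920.45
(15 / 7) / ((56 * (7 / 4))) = 15/686 = 0.02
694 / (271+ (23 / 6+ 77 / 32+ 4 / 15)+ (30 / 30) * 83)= 111040/57681 = 1.93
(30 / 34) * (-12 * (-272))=2880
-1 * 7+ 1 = -6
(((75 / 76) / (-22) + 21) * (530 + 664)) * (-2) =-20917089/418 = -50040.88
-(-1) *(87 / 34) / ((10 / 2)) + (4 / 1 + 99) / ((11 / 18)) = 316137/1870 = 169.06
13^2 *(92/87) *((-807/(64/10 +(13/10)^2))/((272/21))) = -548941575/398837 = -1376.36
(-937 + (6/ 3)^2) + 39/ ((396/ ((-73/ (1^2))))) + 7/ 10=-620063/660 = -939.49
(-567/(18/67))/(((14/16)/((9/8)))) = -5427/2 = -2713.50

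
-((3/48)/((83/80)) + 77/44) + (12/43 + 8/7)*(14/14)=-38805/99932 = -0.39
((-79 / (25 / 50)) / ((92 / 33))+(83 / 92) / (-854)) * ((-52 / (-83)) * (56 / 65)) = -30.59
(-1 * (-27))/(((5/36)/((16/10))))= 7776/25 = 311.04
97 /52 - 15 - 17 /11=-8397/572 = -14.68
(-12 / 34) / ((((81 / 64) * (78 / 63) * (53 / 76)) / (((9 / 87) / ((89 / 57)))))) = -646912/30231253 = -0.02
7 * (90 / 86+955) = 287770/43 = 6692.33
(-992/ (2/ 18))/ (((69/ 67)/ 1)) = -199392/23 = -8669.22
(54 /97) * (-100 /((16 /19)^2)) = -243675/3104 = -78.50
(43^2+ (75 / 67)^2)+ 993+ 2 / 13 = 165932697/58357 = 2843.41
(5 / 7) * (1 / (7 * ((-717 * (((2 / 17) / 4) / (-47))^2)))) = -12768020/35133 = -363.42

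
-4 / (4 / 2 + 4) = -2/3 = -0.67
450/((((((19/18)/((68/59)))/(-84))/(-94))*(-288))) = -15101100/1121 = -13471.10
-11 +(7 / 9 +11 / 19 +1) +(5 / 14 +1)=-7.29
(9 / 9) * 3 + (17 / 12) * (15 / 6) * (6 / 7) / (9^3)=3.00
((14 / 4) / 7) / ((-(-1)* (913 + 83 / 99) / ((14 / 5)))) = 693/452350 = 0.00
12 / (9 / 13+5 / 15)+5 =16.70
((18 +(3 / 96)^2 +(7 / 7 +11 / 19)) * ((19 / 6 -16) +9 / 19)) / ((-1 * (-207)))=-536754323/459122688 = -1.17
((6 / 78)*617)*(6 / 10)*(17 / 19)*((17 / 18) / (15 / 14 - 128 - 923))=-1248191/54459795 = -0.02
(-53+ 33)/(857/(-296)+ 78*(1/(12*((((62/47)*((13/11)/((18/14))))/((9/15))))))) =-6423200/103121 = -62.29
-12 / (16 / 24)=-18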